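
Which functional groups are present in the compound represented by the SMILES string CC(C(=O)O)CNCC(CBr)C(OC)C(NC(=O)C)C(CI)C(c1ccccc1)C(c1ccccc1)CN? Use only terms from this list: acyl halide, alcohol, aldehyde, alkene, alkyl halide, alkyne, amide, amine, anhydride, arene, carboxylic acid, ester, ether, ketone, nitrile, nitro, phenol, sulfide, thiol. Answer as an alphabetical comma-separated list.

alkyl halide, amide, amine, arene, carboxylic acid, ether

pendant –COOH: carbonyl C bonded to C and –OH → carboxylic acid.
C–N–C with sp³ carbons and no adjacent C=O → amine (secondary).
pendant –CH2X: halogen on sp³ carbon → alkyl halide.
pendant –OCH3: C–O–C with sp³ C, no adjacent C=O → ether.
pendant –NHC(=O)CH3: N bonded to a carbonyl → amide (not amine).
pendant –CH2X: halogen on sp³ carbon → alkyl halide.
pendant –C6H5: benzene ring → arene.
pendant –C6H5: benzene ring → arene.
–NH2 on an sp³ carbon with no adjacent C=O → amine.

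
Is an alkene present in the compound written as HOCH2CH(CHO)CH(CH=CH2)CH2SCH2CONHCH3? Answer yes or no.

Reading the structure from left to right:
  HOCH2: HO– on an sp³ carbon → alcohol.
  CH(CHO): pendant –CHO: carbonyl C bonded to C and H → aldehyde.
  CH(CH=CH2): pendant –CH=CH2: C=C double bond → alkene.
  CH2SCH2: C–S–C linkage → sulfide (thioether).
  CONHCH3: –C(=O)NHCH3: carbonyl C bonded to C and to N → amide (the N is not an amine).
The CH(CH=CH2) segment supplies the alkene: pendant –CH=CH2: C=C double bond → alkene.

yes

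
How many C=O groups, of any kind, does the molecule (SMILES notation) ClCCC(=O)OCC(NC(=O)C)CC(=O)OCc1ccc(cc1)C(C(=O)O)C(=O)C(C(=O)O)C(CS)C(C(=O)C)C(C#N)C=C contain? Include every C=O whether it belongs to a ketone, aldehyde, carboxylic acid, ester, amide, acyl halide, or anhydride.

7

CH2COOCH2: ester, 1 C=O (running total 1).
CH(NHCOCH3): amide, 1 C=O (running total 2).
CH2COOCH2: ester, 1 C=O (running total 3).
CH(COOH): carboxylic acid, 1 C=O (running total 4).
CO: ketone, 1 C=O (running total 5).
CH(COOH): carboxylic acid, 1 C=O (running total 6).
CH(COCH3): ketone, 1 C=O (running total 7).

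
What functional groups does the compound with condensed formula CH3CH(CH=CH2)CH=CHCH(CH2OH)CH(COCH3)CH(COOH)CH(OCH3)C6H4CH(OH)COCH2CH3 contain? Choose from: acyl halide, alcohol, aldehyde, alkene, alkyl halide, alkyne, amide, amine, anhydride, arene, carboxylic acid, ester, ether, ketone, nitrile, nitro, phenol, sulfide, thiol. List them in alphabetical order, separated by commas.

alcohol, alkene, arene, carboxylic acid, ether, ketone

pendant –CH=CH2: C=C double bond → alkene.
C=C double bond → alkene.
pendant –CH2OH on an sp³ backbone C → alcohol.
pendant –COCH3: carbonyl C bonded to two carbons → ketone.
pendant –COOH: carbonyl C bonded to C and –OH → carboxylic acid.
pendant –OCH3: C–O–C with sp³ C, no adjacent C=O → ether.
para-disubstituted benzene ring → arene.
–OH on an sp³ carbon → alcohol (secondary).
–C(=O)– with carbon on both sides → ketone.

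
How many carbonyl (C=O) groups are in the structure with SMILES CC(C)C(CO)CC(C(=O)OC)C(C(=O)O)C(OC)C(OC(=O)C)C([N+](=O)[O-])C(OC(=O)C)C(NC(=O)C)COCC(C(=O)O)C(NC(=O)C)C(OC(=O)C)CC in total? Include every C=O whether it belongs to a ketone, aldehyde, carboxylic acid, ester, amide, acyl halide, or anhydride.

8

CH(COOCH3): ester, 1 C=O (running total 1).
CH(COOH): carboxylic acid, 1 C=O (running total 2).
CH(OCOCH3): ester, 1 C=O (running total 3).
CH(OCOCH3): ester, 1 C=O (running total 4).
CH(NHCOCH3): amide, 1 C=O (running total 5).
CH(COOH): carboxylic acid, 1 C=O (running total 6).
CH(NHCOCH3): amide, 1 C=O (running total 7).
CH(OCOCH3): ester, 1 C=O (running total 8).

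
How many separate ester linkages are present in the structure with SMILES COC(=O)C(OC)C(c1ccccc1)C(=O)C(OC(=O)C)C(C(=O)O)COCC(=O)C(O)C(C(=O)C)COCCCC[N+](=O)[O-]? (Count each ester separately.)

Taking each segment in turn:
  CH3OOC: CH3O–C(=O)–: carbonyl C bonded to C and to –OCH3 → ester (not ketone + ether).
  CH(OCH3): pendant –OCH3: C–O–C with sp³ C, no adjacent C=O → ether.
  CH(C6H5): pendant –C6H5: benzene ring → arene.
  CO: –C(=O)– with carbon on both sides → ketone.
  CH(OCOCH3): pendant –OC(=O)CH3: an acyloxy group → ester.
  CH(COOH): pendant –COOH: carbonyl C bonded to C and –OH → carboxylic acid.
  CH2OCH2: C–O–C with sp³ carbons on both sides and no adjacent C=O → ether.
  CO: –C(=O)– with carbon on both sides → ketone.
  CH(OH): –OH on an sp³ carbon → alcohol (secondary).
  CH(COCH3): pendant –COCH3: carbonyl C bonded to two carbons → ketone.
  CH2OCH2: C–O–C with sp³ carbons on both sides and no adjacent C=O → ether.
  CH2NO2: –NO2 on carbon → nitro group.
Ester appears at: CH3OOC, CH(OCOCH3) → 2.

2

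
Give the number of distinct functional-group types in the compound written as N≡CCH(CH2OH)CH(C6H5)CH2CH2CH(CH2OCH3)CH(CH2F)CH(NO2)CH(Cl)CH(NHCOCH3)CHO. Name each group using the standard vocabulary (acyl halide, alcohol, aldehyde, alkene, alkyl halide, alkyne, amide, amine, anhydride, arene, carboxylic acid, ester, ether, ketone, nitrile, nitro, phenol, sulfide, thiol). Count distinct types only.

8

Reading the structure from left to right:
  N≡C: N≡C–: carbon triple-bonded to nitrogen → nitrile.
  CH(CH2OH): pendant –CH2OH on an sp³ backbone C → alcohol.
  CH(C6H5): pendant –C6H5: benzene ring → arene.
  CH(CH2OCH3): pendant –CH2OCH3: C–O–C linkage → ether.
  CH(CH2F): pendant –CH2X: halogen on sp³ carbon → alkyl halide.
  CH(NO2): –NO2 on an sp³ carbon → nitro (the N=O is not a carbonyl).
  CH(Cl): halogen on an sp³ carbon → alkyl halide.
  CH(NHCOCH3): pendant –NHC(=O)CH3: N bonded to a carbonyl → amide (not amine).
  CHO: terminal –CHO: carbonyl C bonded to H and C → aldehyde.
Distinct types present: alcohol, aldehyde, alkyl halide, amide, arene, ether, nitrile, nitro.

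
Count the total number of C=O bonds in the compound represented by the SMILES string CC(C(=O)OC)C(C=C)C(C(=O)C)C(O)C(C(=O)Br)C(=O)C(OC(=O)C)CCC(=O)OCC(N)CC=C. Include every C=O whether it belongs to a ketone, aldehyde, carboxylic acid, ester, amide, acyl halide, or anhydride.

CH(COOCH3): ester, 1 C=O (running total 1).
CH(COCH3): ketone, 1 C=O (running total 2).
CH(COBr): acyl halide, 1 C=O (running total 3).
CO: ketone, 1 C=O (running total 4).
CH(OCOCH3): ester, 1 C=O (running total 5).
CH2COOCH2: ester, 1 C=O (running total 6).

6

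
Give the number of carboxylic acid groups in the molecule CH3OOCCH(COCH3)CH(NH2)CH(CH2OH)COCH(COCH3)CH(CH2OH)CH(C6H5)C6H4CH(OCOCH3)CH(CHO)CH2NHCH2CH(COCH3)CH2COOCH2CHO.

0

Reading the structure from left to right:
  CH3OOC: CH3O–C(=O)–: carbonyl C bonded to C and to –OCH3 → ester (not ketone + ether).
  CH(COCH3): pendant –COCH3: carbonyl C bonded to two carbons → ketone.
  CH(NH2): –NH2 on an sp³ carbon with no adjacent C=O → amine.
  CH(CH2OH): pendant –CH2OH on an sp³ backbone C → alcohol.
  CO: –C(=O)– with carbon on both sides → ketone.
  CH(COCH3): pendant –COCH3: carbonyl C bonded to two carbons → ketone.
  CH(CH2OH): pendant –CH2OH on an sp³ backbone C → alcohol.
  CH(C6H5): pendant –C6H5: benzene ring → arene.
  C6H4: para-disubstituted benzene ring → arene.
  CH(OCOCH3): pendant –OC(=O)CH3: an acyloxy group → ester.
  CH(CHO): pendant –CHO: carbonyl C bonded to C and H → aldehyde.
  CH2NHCH2: C–N–C with sp³ carbons and no adjacent C=O → amine (secondary).
  CH(COCH3): pendant –COCH3: carbonyl C bonded to two carbons → ketone.
  CH2COOCH2: –C(=O)–O–C with C on the carbonyl side → ester.
  CHO: terminal –CHO: carbonyl C bonded to H and C → aldehyde.
No segment is a carboxylic acid: CH3OOC is ester, not carboxylic acid; CH(CH2OH) is alcohol, not carboxylic acid; CH(CH2OH) is alcohol, not carboxylic acid. → 0.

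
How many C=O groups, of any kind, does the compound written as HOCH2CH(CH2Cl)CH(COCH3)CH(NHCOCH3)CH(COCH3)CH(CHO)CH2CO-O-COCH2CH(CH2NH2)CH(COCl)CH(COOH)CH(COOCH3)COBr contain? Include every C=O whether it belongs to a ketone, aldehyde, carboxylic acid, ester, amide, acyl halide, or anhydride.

10

CH(COCH3): ketone, 1 C=O (running total 1).
CH(NHCOCH3): amide, 1 C=O (running total 2).
CH(COCH3): ketone, 1 C=O (running total 3).
CH(CHO): aldehyde, 1 C=O (running total 4).
CH2CO-O-COCH2: anhydride, 2 C=O (running total 6).
CH(COCl): acyl halide, 1 C=O (running total 7).
CH(COOH): carboxylic acid, 1 C=O (running total 8).
CH(COOCH3): ester, 1 C=O (running total 9).
COBr: acyl halide, 1 C=O (running total 10).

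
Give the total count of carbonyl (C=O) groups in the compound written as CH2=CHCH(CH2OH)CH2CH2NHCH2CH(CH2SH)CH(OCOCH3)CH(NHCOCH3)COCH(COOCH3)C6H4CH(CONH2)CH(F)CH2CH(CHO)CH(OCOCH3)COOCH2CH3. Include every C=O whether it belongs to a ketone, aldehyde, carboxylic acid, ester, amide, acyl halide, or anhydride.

CH(OCOCH3): ester, 1 C=O (running total 1).
CH(NHCOCH3): amide, 1 C=O (running total 2).
CO: ketone, 1 C=O (running total 3).
CH(COOCH3): ester, 1 C=O (running total 4).
CH(CONH2): amide, 1 C=O (running total 5).
CH(CHO): aldehyde, 1 C=O (running total 6).
CH(OCOCH3): ester, 1 C=O (running total 7).
COOCH2CH3: ester, 1 C=O (running total 8).

8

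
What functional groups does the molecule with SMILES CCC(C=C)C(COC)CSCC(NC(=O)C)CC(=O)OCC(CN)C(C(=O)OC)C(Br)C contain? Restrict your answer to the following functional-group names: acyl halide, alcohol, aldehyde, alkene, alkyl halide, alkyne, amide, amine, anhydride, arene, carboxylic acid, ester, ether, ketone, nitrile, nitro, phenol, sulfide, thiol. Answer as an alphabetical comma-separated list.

alkene, alkyl halide, amide, amine, ester, ether, sulfide

pendant –CH=CH2: C=C double bond → alkene.
pendant –CH2OCH3: C–O–C linkage → ether.
C–S–C linkage → sulfide (thioether).
pendant –NHC(=O)CH3: N bonded to a carbonyl → amide (not amine).
–C(=O)–O–C with C on the carbonyl side → ester.
pendant –CH2NH2: N on sp³ C, no adjacent C=O → amine.
pendant –COOCH3: carbonyl C bonded to C and –OCH3 → ester.
halogen on an sp³ carbon → alkyl halide.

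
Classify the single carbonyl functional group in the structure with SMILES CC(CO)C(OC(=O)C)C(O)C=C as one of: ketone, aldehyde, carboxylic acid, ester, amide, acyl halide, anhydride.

ester

The carbonyl is in the CH(OCOCH3) segment: pendant –OC(=O)CH3: an acyloxy group → ester.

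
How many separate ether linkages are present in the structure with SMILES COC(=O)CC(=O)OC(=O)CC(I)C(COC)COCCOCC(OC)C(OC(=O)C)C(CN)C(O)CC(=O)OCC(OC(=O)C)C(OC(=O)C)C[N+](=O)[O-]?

CH3O–C(=O)–: carbonyl C bonded to C and to –OCH3 → ester (not ketone + ether).
two acyl groups sharing one oxygen, –C(=O)–O–C(=O)– → anhydride.
halogen on an sp³ carbon → alkyl halide.
pendant –CH2OCH3: C–O–C linkage → ether.
C–O–C with sp³ carbons on both sides and no adjacent C=O → ether.
C–O–C with sp³ carbons on both sides and no adjacent C=O → ether.
pendant –OCH3: C–O–C with sp³ C, no adjacent C=O → ether.
pendant –OC(=O)CH3: an acyloxy group → ester.
pendant –CH2NH2: N on sp³ C, no adjacent C=O → amine.
–OH on an sp³ carbon → alcohol (secondary).
–C(=O)–O–C with C on the carbonyl side → ester.
pendant –OC(=O)CH3: an acyloxy group → ester.
pendant –OC(=O)CH3: an acyloxy group → ester.
–NO2 on carbon → nitro group.
Ether appears at: CH(CH2OCH3), CH2OCH2, CH2OCH2, CH(OCH3) → 4.

4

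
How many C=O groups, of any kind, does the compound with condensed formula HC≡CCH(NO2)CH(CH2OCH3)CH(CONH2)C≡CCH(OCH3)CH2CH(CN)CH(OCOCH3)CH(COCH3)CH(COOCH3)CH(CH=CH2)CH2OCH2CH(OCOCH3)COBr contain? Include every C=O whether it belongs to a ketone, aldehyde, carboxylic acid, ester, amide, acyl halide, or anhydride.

CH(CONH2): amide, 1 C=O (running total 1).
CH(OCOCH3): ester, 1 C=O (running total 2).
CH(COCH3): ketone, 1 C=O (running total 3).
CH(COOCH3): ester, 1 C=O (running total 4).
CH(OCOCH3): ester, 1 C=O (running total 5).
COBr: acyl halide, 1 C=O (running total 6).

6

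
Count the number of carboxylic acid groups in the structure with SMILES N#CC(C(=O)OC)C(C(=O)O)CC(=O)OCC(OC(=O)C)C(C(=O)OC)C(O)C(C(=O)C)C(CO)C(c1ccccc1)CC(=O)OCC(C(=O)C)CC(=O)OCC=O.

1

Taking each segment in turn:
  N≡C: N≡C–: carbon triple-bonded to nitrogen → nitrile.
  CH(COOCH3): pendant –COOCH3: carbonyl C bonded to C and –OCH3 → ester.
  CH(COOH): pendant –COOH: carbonyl C bonded to C and –OH → carboxylic acid.
  CH2COOCH2: –C(=O)–O–C with C on the carbonyl side → ester.
  CH(OCOCH3): pendant –OC(=O)CH3: an acyloxy group → ester.
  CH(COOCH3): pendant –COOCH3: carbonyl C bonded to C and –OCH3 → ester.
  CH(OH): –OH on an sp³ carbon → alcohol (secondary).
  CH(COCH3): pendant –COCH3: carbonyl C bonded to two carbons → ketone.
  CH(CH2OH): pendant –CH2OH on an sp³ backbone C → alcohol.
  CH(C6H5): pendant –C6H5: benzene ring → arene.
  CH2COOCH2: –C(=O)–O–C with C on the carbonyl side → ester.
  CH(COCH3): pendant –COCH3: carbonyl C bonded to two carbons → ketone.
  CH2COOCH2: –C(=O)–O–C with C on the carbonyl side → ester.
  CHO: terminal –CHO: carbonyl C bonded to H and C → aldehyde.
Carboxylic acid appears at: CH(COOH) → 1.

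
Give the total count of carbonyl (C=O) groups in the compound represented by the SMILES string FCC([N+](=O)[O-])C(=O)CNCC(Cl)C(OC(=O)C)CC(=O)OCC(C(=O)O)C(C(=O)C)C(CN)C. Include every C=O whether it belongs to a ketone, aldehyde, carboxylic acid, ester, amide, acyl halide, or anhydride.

5

CO: ketone, 1 C=O (running total 1).
CH(OCOCH3): ester, 1 C=O (running total 2).
CH2COOCH2: ester, 1 C=O (running total 3).
CH(COOH): carboxylic acid, 1 C=O (running total 4).
CH(COCH3): ketone, 1 C=O (running total 5).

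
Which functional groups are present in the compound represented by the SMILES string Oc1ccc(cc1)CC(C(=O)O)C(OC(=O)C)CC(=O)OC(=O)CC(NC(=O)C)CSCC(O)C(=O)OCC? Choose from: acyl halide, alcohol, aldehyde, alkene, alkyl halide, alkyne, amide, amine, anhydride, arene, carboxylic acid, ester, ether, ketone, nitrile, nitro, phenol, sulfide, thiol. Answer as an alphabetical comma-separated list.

Reading the structure from left to right:
  HOC6H4: –OH attached directly to an aromatic ring → phenol (not alcohol); the ring itself is an arene.
  CH(COOH): pendant –COOH: carbonyl C bonded to C and –OH → carboxylic acid.
  CH(OCOCH3): pendant –OC(=O)CH3: an acyloxy group → ester.
  CH2CO-O-COCH2: two acyl groups sharing one oxygen, –C(=O)–O–C(=O)– → anhydride.
  CH(NHCOCH3): pendant –NHC(=O)CH3: N bonded to a carbonyl → amide (not amine).
  CH2SCH2: C–S–C linkage → sulfide (thioether).
  CH(OH): –OH on an sp³ carbon → alcohol (secondary).
  COOCH2CH3: –C(=O)OCH2CH3: carbonyl C bonded to C and to –OEt → ester.

alcohol, amide, anhydride, arene, carboxylic acid, ester, phenol, sulfide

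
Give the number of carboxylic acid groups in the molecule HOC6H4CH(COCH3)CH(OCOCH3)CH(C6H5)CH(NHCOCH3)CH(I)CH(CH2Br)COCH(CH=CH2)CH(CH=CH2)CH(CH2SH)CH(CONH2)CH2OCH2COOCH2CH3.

0

Reading the structure from left to right:
  HOC6H4: –OH attached directly to an aromatic ring → phenol (not alcohol); the ring itself is an arene.
  CH(COCH3): pendant –COCH3: carbonyl C bonded to two carbons → ketone.
  CH(OCOCH3): pendant –OC(=O)CH3: an acyloxy group → ester.
  CH(C6H5): pendant –C6H5: benzene ring → arene.
  CH(NHCOCH3): pendant –NHC(=O)CH3: N bonded to a carbonyl → amide (not amine).
  CH(I): halogen on an sp³ carbon → alkyl halide.
  CH(CH2Br): pendant –CH2X: halogen on sp³ carbon → alkyl halide.
  CO: –C(=O)– with carbon on both sides → ketone.
  CH(CH=CH2): pendant –CH=CH2: C=C double bond → alkene.
  CH(CH=CH2): pendant –CH=CH2: C=C double bond → alkene.
  CH(CH2SH): pendant –CH2SH → thiol.
  CH(CONH2): pendant –CONH2: carbonyl C bonded to C and N → amide.
  CH2OCH2: C–O–C with sp³ carbons on both sides and no adjacent C=O → ether.
  COOCH2CH3: –C(=O)OCH2CH3: carbonyl C bonded to C and to –OEt → ester.
No segment is a carboxylic acid: CH(OCOCH3) is ester, not carboxylic acid; CH(NHCOCH3) is amide, not carboxylic acid; CH(CONH2) is amide, not carboxylic acid. → 0.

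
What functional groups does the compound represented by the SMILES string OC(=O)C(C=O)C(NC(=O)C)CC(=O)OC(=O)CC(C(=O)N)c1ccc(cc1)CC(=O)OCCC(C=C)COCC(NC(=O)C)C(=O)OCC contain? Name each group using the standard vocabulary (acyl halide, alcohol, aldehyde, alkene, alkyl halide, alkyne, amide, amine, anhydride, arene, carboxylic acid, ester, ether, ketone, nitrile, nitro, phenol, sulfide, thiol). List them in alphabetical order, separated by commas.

aldehyde, alkene, amide, anhydride, arene, carboxylic acid, ester, ether

–COOH: carbonyl C bonded to –OH and C → carboxylic acid (the –OH is not a separate alcohol).
pendant –CHO: carbonyl C bonded to C and H → aldehyde.
pendant –NHC(=O)CH3: N bonded to a carbonyl → amide (not amine).
two acyl groups sharing one oxygen, –C(=O)–O–C(=O)– → anhydride.
pendant –CONH2: carbonyl C bonded to C and N → amide.
para-disubstituted benzene ring → arene.
–C(=O)–O–C with C on the carbonyl side → ester.
pendant –CH=CH2: C=C double bond → alkene.
C–O–C with sp³ carbons on both sides and no adjacent C=O → ether.
pendant –NHC(=O)CH3: N bonded to a carbonyl → amide (not amine).
–C(=O)OCH2CH3: carbonyl C bonded to C and to –OEt → ester.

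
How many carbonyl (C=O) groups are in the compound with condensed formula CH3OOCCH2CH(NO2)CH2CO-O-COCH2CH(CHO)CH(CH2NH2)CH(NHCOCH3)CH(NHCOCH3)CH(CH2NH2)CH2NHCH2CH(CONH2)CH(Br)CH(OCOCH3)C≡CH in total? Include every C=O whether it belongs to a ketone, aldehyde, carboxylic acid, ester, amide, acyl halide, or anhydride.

CH3OOC: ester, 1 C=O (running total 1).
CH2CO-O-COCH2: anhydride, 2 C=O (running total 3).
CH(CHO): aldehyde, 1 C=O (running total 4).
CH(NHCOCH3): amide, 1 C=O (running total 5).
CH(NHCOCH3): amide, 1 C=O (running total 6).
CH(CONH2): amide, 1 C=O (running total 7).
CH(OCOCH3): ester, 1 C=O (running total 8).

8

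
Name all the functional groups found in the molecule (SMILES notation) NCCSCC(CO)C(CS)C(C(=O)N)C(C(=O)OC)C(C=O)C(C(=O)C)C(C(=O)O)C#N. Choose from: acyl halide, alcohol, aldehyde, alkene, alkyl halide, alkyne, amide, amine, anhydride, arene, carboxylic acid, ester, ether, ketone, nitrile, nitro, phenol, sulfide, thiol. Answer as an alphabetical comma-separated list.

Reading the structure from left to right:
  H2NCH2: –NH2 on an sp³ carbon with no adjacent C=O → amine.
  CH2SCH2: C–S–C linkage → sulfide (thioether).
  CH(CH2OH): pendant –CH2OH on an sp³ backbone C → alcohol.
  CH(CH2SH): pendant –CH2SH → thiol.
  CH(CONH2): pendant –CONH2: carbonyl C bonded to C and N → amide.
  CH(COOCH3): pendant –COOCH3: carbonyl C bonded to C and –OCH3 → ester.
  CH(CHO): pendant –CHO: carbonyl C bonded to C and H → aldehyde.
  CH(COCH3): pendant –COCH3: carbonyl C bonded to two carbons → ketone.
  CH(COOH): pendant –COOH: carbonyl C bonded to C and –OH → carboxylic acid.
  CN: –C≡N: carbon triple-bonded to nitrogen → nitrile.

alcohol, aldehyde, amide, amine, carboxylic acid, ester, ketone, nitrile, sulfide, thiol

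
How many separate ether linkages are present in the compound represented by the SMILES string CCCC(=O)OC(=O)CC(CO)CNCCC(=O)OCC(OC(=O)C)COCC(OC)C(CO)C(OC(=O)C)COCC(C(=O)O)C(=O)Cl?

3

Taking each segment in turn:
  CH2CO-O-COCH2: two acyl groups sharing one oxygen, –C(=O)–O–C(=O)– → anhydride.
  CH(CH2OH): pendant –CH2OH on an sp³ backbone C → alcohol.
  CH2NHCH2: C–N–C with sp³ carbons and no adjacent C=O → amine (secondary).
  CH2COOCH2: –C(=O)–O–C with C on the carbonyl side → ester.
  CH(OCOCH3): pendant –OC(=O)CH3: an acyloxy group → ester.
  CH2OCH2: C–O–C with sp³ carbons on both sides and no adjacent C=O → ether.
  CH(OCH3): pendant –OCH3: C–O–C with sp³ C, no adjacent C=O → ether.
  CH(CH2OH): pendant –CH2OH on an sp³ backbone C → alcohol.
  CH(OCOCH3): pendant –OC(=O)CH3: an acyloxy group → ester.
  CH2OCH2: C–O–C with sp³ carbons on both sides and no adjacent C=O → ether.
  CH(COOH): pendant –COOH: carbonyl C bonded to C and –OH → carboxylic acid.
  COCl: –C(=O)Cl: carbonyl C bonded to C and to a halogen → acyl halide (not alkyl halide).
Ether appears at: CH2OCH2, CH(OCH3), CH2OCH2 → 3.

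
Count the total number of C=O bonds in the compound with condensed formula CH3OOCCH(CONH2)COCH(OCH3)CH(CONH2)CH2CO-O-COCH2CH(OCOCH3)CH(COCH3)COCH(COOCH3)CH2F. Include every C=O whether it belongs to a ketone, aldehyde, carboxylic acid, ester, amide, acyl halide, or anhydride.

CH3OOC: ester, 1 C=O (running total 1).
CH(CONH2): amide, 1 C=O (running total 2).
CO: ketone, 1 C=O (running total 3).
CH(CONH2): amide, 1 C=O (running total 4).
CH2CO-O-COCH2: anhydride, 2 C=O (running total 6).
CH(OCOCH3): ester, 1 C=O (running total 7).
CH(COCH3): ketone, 1 C=O (running total 8).
CO: ketone, 1 C=O (running total 9).
CH(COOCH3): ester, 1 C=O (running total 10).

10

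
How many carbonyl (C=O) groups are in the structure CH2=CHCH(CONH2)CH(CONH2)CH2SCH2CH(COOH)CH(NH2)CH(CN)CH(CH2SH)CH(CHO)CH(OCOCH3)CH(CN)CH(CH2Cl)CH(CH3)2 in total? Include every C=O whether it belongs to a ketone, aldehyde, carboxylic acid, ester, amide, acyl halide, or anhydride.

5

CH(CONH2): amide, 1 C=O (running total 1).
CH(CONH2): amide, 1 C=O (running total 2).
CH(COOH): carboxylic acid, 1 C=O (running total 3).
CH(CHO): aldehyde, 1 C=O (running total 4).
CH(OCOCH3): ester, 1 C=O (running total 5).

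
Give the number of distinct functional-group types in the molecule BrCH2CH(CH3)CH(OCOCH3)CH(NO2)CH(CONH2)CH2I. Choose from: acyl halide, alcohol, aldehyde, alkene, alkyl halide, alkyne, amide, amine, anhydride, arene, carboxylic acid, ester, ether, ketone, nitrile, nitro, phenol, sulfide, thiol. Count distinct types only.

4

halogen on an sp³ carbon → alkyl halide.
pendant –OC(=O)CH3: an acyloxy group → ester.
–NO2 on an sp³ carbon → nitro (the N=O is not a carbonyl).
pendant –CONH2: carbonyl C bonded to C and N → amide.
halogen on an sp³ carbon → alkyl halide.
Distinct types present: alkyl halide, amide, ester, nitro.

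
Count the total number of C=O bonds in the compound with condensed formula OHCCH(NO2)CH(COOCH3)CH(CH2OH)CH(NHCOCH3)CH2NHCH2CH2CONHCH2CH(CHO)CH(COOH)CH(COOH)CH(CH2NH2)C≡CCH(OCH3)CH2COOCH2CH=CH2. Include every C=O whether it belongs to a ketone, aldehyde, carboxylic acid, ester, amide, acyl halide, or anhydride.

8

OHC: aldehyde, 1 C=O (running total 1).
CH(COOCH3): ester, 1 C=O (running total 2).
CH(NHCOCH3): amide, 1 C=O (running total 3).
CH2CONHCH2: amide, 1 C=O (running total 4).
CH(CHO): aldehyde, 1 C=O (running total 5).
CH(COOH): carboxylic acid, 1 C=O (running total 6).
CH(COOH): carboxylic acid, 1 C=O (running total 7).
CH2COOCH2: ester, 1 C=O (running total 8).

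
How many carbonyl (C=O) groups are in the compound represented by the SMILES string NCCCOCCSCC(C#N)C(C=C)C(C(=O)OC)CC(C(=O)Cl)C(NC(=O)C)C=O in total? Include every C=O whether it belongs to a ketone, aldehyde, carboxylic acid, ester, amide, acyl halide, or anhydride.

CH(COOCH3): ester, 1 C=O (running total 1).
CH(COCl): acyl halide, 1 C=O (running total 2).
CH(NHCOCH3): amide, 1 C=O (running total 3).
CHO: aldehyde, 1 C=O (running total 4).

4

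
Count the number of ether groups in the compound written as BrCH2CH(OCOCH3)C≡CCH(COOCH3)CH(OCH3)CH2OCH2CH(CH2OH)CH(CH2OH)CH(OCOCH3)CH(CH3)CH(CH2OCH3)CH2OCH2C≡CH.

4

Working along the chain:
  BrCH2: halogen on an sp³ carbon → alkyl halide.
  CH(OCOCH3): pendant –OC(=O)CH3: an acyloxy group → ester.
  C≡C: C≡C triple bond → alkyne.
  CH(COOCH3): pendant –COOCH3: carbonyl C bonded to C and –OCH3 → ester.
  CH(OCH3): pendant –OCH3: C–O–C with sp³ C, no adjacent C=O → ether.
  CH2OCH2: C–O–C with sp³ carbons on both sides and no adjacent C=O → ether.
  CH(CH2OH): pendant –CH2OH on an sp³ backbone C → alcohol.
  CH(CH2OH): pendant –CH2OH on an sp³ backbone C → alcohol.
  CH(OCOCH3): pendant –OC(=O)CH3: an acyloxy group → ester.
  CH(CH2OCH3): pendant –CH2OCH3: C–O–C linkage → ether.
  CH2OCH2: C–O–C with sp³ carbons on both sides and no adjacent C=O → ether.
  C≡CH: C≡C triple bond → alkyne.
Ether appears at: CH(OCH3), CH2OCH2, CH(CH2OCH3), CH2OCH2 → 4.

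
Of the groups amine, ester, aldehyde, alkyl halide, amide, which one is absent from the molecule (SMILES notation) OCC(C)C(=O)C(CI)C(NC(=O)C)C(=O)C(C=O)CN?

ester

amine: present (CH2NH2 — –NH2 on an sp³ carbon with no adjacent C=O → amine).
aldehyde: present (CH(CHO) — pendant –CHO: carbonyl C bonded to C and H → aldehyde).
alkyl halide: present (CH(CH2I) — pendant –CH2X: halogen on sp³ carbon → alkyl halide).
amide: present (CH(NHCOCH3) — pendant –NHC(=O)CH3: N bonded to a carbonyl → amide (not amine)).
ester: no segment matches this pattern.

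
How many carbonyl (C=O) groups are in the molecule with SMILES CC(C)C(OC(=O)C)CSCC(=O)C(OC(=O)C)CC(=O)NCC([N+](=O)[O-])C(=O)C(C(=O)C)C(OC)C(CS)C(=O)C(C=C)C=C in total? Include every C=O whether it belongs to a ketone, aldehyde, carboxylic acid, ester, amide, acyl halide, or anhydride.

7

CH(OCOCH3): ester, 1 C=O (running total 1).
CO: ketone, 1 C=O (running total 2).
CH(OCOCH3): ester, 1 C=O (running total 3).
CH2CONHCH2: amide, 1 C=O (running total 4).
CO: ketone, 1 C=O (running total 5).
CH(COCH3): ketone, 1 C=O (running total 6).
CO: ketone, 1 C=O (running total 7).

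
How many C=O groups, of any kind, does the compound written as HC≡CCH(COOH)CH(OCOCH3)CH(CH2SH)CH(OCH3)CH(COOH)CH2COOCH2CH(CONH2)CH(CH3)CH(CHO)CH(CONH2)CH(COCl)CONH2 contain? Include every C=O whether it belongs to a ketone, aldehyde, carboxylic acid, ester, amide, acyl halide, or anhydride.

CH(COOH): carboxylic acid, 1 C=O (running total 1).
CH(OCOCH3): ester, 1 C=O (running total 2).
CH(COOH): carboxylic acid, 1 C=O (running total 3).
CH2COOCH2: ester, 1 C=O (running total 4).
CH(CONH2): amide, 1 C=O (running total 5).
CH(CHO): aldehyde, 1 C=O (running total 6).
CH(CONH2): amide, 1 C=O (running total 7).
CH(COCl): acyl halide, 1 C=O (running total 8).
CONH2: amide, 1 C=O (running total 9).

9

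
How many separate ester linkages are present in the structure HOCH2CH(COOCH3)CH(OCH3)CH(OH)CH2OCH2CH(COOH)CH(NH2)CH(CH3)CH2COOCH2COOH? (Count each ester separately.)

HO– on an sp³ carbon → alcohol.
pendant –COOCH3: carbonyl C bonded to C and –OCH3 → ester.
pendant –OCH3: C–O–C with sp³ C, no adjacent C=O → ether.
–OH on an sp³ carbon → alcohol (secondary).
C–O–C with sp³ carbons on both sides and no adjacent C=O → ether.
pendant –COOH: carbonyl C bonded to C and –OH → carboxylic acid.
–NH2 on an sp³ carbon with no adjacent C=O → amine.
–C(=O)–O–C with C on the carbonyl side → ester.
–COOH: carbonyl C bonded to –OH and C → carboxylic acid (the –OH is not a separate alcohol).
Ester appears at: CH(COOCH3), CH2COOCH2 → 2.

2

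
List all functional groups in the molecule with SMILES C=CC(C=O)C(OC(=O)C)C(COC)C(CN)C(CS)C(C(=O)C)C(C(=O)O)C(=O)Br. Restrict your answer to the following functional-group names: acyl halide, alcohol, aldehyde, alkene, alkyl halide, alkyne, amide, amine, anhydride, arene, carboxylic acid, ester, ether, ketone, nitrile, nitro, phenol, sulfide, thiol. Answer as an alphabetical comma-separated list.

acyl halide, aldehyde, alkene, amine, carboxylic acid, ester, ether, ketone, thiol

C=C double bond → alkene.
pendant –CHO: carbonyl C bonded to C and H → aldehyde.
pendant –OC(=O)CH3: an acyloxy group → ester.
pendant –CH2OCH3: C–O–C linkage → ether.
pendant –CH2NH2: N on sp³ C, no adjacent C=O → amine.
pendant –CH2SH → thiol.
pendant –COCH3: carbonyl C bonded to two carbons → ketone.
pendant –COOH: carbonyl C bonded to C and –OH → carboxylic acid.
–C(=O)Br: carbonyl C bonded to C and to a halogen → acyl halide (not alkyl halide).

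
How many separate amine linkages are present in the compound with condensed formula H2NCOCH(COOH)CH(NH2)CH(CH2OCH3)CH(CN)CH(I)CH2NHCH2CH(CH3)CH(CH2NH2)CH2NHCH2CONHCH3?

4

Working along the chain:
  H2NCO: –C(=O)NH2: carbonyl C bonded to C and to N → amide (the N is not a separate amine).
  CH(COOH): pendant –COOH: carbonyl C bonded to C and –OH → carboxylic acid.
  CH(NH2): –NH2 on an sp³ carbon with no adjacent C=O → amine.
  CH(CH2OCH3): pendant –CH2OCH3: C–O–C linkage → ether.
  CH(CN): pendant –C≡N: nitrile.
  CH(I): halogen on an sp³ carbon → alkyl halide.
  CH2NHCH2: C–N–C with sp³ carbons and no adjacent C=O → amine (secondary).
  CH(CH2NH2): pendant –CH2NH2: N on sp³ C, no adjacent C=O → amine.
  CH2NHCH2: C–N–C with sp³ carbons and no adjacent C=O → amine (secondary).
  CONHCH3: –C(=O)NHCH3: carbonyl C bonded to C and to N → amide (the N is not an amine).
Amine appears at: CH(NH2), CH2NHCH2, CH(CH2NH2), CH2NHCH2 → 4.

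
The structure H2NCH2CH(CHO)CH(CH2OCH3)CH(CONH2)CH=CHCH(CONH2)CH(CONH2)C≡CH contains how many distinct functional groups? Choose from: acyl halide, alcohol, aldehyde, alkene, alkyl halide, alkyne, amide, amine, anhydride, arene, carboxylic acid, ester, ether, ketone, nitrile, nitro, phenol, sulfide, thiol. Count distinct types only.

Reading the structure from left to right:
  H2NCH2: –NH2 on an sp³ carbon with no adjacent C=O → amine.
  CH(CHO): pendant –CHO: carbonyl C bonded to C and H → aldehyde.
  CH(CH2OCH3): pendant –CH2OCH3: C–O–C linkage → ether.
  CH(CONH2): pendant –CONH2: carbonyl C bonded to C and N → amide.
  CH=CH: C=C double bond → alkene.
  CH(CONH2): pendant –CONH2: carbonyl C bonded to C and N → amide.
  CH(CONH2): pendant –CONH2: carbonyl C bonded to C and N → amide.
  C≡CH: C≡C triple bond → alkyne.
Distinct types present: aldehyde, alkene, alkyne, amide, amine, ether.

6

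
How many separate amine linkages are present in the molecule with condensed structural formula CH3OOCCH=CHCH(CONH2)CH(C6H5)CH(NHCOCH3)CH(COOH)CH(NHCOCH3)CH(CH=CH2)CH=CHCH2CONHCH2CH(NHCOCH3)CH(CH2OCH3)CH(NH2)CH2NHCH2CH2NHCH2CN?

CH3O–C(=O)–: carbonyl C bonded to C and to –OCH3 → ester (not ketone + ether).
C=C double bond → alkene.
pendant –CONH2: carbonyl C bonded to C and N → amide.
pendant –C6H5: benzene ring → arene.
pendant –NHC(=O)CH3: N bonded to a carbonyl → amide (not amine).
pendant –COOH: carbonyl C bonded to C and –OH → carboxylic acid.
pendant –NHC(=O)CH3: N bonded to a carbonyl → amide (not amine).
pendant –CH=CH2: C=C double bond → alkene.
C=C double bond → alkene.
–C(=O)–N– linkage → amide (the N is not an amine).
pendant –NHC(=O)CH3: N bonded to a carbonyl → amide (not amine).
pendant –CH2OCH3: C–O–C linkage → ether.
–NH2 on an sp³ carbon with no adjacent C=O → amine.
C–N–C with sp³ carbons and no adjacent C=O → amine (secondary).
C–N–C with sp³ carbons and no adjacent C=O → amine (secondary).
–C≡N: carbon triple-bonded to nitrogen → nitrile.
Amine appears at: CH(NH2), CH2NHCH2, CH2NHCH2 → 3.

3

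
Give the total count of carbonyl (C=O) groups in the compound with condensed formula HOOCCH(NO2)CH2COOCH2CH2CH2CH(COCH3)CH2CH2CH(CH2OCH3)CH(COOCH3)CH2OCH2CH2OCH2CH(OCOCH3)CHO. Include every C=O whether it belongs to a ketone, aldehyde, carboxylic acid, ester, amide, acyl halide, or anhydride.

6

HOOC: carboxylic acid, 1 C=O (running total 1).
CH2COOCH2: ester, 1 C=O (running total 2).
CH(COCH3): ketone, 1 C=O (running total 3).
CH(COOCH3): ester, 1 C=O (running total 4).
CH(OCOCH3): ester, 1 C=O (running total 5).
CHO: aldehyde, 1 C=O (running total 6).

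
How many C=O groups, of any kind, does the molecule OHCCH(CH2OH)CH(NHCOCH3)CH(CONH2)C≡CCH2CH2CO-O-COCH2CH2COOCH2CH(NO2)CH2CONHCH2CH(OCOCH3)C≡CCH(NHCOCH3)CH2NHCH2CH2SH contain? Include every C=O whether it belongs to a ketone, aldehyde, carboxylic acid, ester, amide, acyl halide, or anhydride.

9

OHC: aldehyde, 1 C=O (running total 1).
CH(NHCOCH3): amide, 1 C=O (running total 2).
CH(CONH2): amide, 1 C=O (running total 3).
CH2CO-O-COCH2: anhydride, 2 C=O (running total 5).
CH2COOCH2: ester, 1 C=O (running total 6).
CH2CONHCH2: amide, 1 C=O (running total 7).
CH(OCOCH3): ester, 1 C=O (running total 8).
CH(NHCOCH3): amide, 1 C=O (running total 9).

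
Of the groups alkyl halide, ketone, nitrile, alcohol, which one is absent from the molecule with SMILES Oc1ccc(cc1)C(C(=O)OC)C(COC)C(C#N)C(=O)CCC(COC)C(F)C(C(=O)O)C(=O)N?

nitrile: present (CH(CN) — pendant –C≡N: nitrile).
alkyl halide: present (CH(F) — halogen on an sp³ carbon → alkyl halide).
ketone: present (CO — –C(=O)– with carbon on both sides → ketone).
alcohol: absent. In CH(COOH), the –OH sits on a carbonyl carbon, making it part of a carboxylic acid, not an alcohol. In HOC6H4, the –OH is on an aromatic ring carbon; that is a phenol, not an alcohol.

alcohol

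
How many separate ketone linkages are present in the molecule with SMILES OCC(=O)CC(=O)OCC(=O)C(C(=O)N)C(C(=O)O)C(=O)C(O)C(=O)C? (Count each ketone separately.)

4

HO– on an sp³ carbon → alcohol.
–C(=O)– with carbon on both sides → ketone.
–C(=O)–O–C with C on the carbonyl side → ester.
–C(=O)– with carbon on both sides → ketone.
pendant –CONH2: carbonyl C bonded to C and N → amide.
pendant –COOH: carbonyl C bonded to C and –OH → carboxylic acid.
–C(=O)– with carbon on both sides → ketone.
–OH on an sp³ carbon → alcohol (secondary).
–C(=O)– with carbon on both sides → ketone.
Ketone appears at: CO, CO, CO, CO → 4.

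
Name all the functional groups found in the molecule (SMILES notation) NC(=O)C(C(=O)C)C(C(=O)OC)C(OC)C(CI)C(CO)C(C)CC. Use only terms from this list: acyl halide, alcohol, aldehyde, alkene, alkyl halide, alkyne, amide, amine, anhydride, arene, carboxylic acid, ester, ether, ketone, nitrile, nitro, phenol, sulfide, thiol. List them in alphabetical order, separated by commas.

Working along the chain:
  H2NCO: –C(=O)NH2: carbonyl C bonded to C and to N → amide (the N is not a separate amine).
  CH(COCH3): pendant –COCH3: carbonyl C bonded to two carbons → ketone.
  CH(COOCH3): pendant –COOCH3: carbonyl C bonded to C and –OCH3 → ester.
  CH(OCH3): pendant –OCH3: C–O–C with sp³ C, no adjacent C=O → ether.
  CH(CH2I): pendant –CH2X: halogen on sp³ carbon → alkyl halide.
  CH(CH2OH): pendant –CH2OH on an sp³ backbone C → alcohol.

alcohol, alkyl halide, amide, ester, ether, ketone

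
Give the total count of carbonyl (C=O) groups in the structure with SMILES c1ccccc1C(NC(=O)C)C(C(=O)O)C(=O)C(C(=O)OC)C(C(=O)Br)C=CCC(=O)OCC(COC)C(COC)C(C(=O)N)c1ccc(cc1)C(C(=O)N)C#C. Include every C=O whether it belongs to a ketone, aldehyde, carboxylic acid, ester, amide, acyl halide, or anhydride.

CH(NHCOCH3): amide, 1 C=O (running total 1).
CH(COOH): carboxylic acid, 1 C=O (running total 2).
CO: ketone, 1 C=O (running total 3).
CH(COOCH3): ester, 1 C=O (running total 4).
CH(COBr): acyl halide, 1 C=O (running total 5).
CH2COOCH2: ester, 1 C=O (running total 6).
CH(CONH2): amide, 1 C=O (running total 7).
CH(CONH2): amide, 1 C=O (running total 8).

8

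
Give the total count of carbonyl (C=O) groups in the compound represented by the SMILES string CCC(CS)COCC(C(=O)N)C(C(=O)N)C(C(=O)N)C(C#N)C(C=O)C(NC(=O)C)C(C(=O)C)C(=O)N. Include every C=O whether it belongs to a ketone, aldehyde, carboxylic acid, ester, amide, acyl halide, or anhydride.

CH(CONH2): amide, 1 C=O (running total 1).
CH(CONH2): amide, 1 C=O (running total 2).
CH(CONH2): amide, 1 C=O (running total 3).
CH(CHO): aldehyde, 1 C=O (running total 4).
CH(NHCOCH3): amide, 1 C=O (running total 5).
CH(COCH3): ketone, 1 C=O (running total 6).
CONH2: amide, 1 C=O (running total 7).

7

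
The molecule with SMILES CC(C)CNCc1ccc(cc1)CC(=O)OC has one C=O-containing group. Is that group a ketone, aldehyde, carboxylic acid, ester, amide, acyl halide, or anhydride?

The carbonyl is in the COOCH3 segment: –C(=O)OCH3: carbonyl C bonded to C and to –OCH3 → ester (not ketone + ether).

ester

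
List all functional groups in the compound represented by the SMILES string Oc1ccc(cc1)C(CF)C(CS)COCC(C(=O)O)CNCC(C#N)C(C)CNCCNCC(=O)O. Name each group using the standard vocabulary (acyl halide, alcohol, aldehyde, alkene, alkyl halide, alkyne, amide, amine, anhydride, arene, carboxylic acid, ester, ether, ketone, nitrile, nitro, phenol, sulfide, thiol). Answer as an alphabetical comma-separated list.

alkyl halide, amine, arene, carboxylic acid, ether, nitrile, phenol, thiol

Reading the structure from left to right:
  HOC6H4: –OH attached directly to an aromatic ring → phenol (not alcohol); the ring itself is an arene.
  CH(CH2F): pendant –CH2X: halogen on sp³ carbon → alkyl halide.
  CH(CH2SH): pendant –CH2SH → thiol.
  CH2OCH2: C–O–C with sp³ carbons on both sides and no adjacent C=O → ether.
  CH(COOH): pendant –COOH: carbonyl C bonded to C and –OH → carboxylic acid.
  CH2NHCH2: C–N–C with sp³ carbons and no adjacent C=O → amine (secondary).
  CH(CN): pendant –C≡N: nitrile.
  CH2NHCH2: C–N–C with sp³ carbons and no adjacent C=O → amine (secondary).
  CH2NHCH2: C–N–C with sp³ carbons and no adjacent C=O → amine (secondary).
  COOH: –COOH: carbonyl C bonded to –OH and C → carboxylic acid (the –OH is not a separate alcohol).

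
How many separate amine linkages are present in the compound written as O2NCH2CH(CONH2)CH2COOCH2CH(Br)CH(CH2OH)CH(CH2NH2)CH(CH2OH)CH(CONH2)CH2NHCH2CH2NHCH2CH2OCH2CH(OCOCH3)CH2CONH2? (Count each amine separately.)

3

–NO2 on carbon → nitro group.
pendant –CONH2: carbonyl C bonded to C and N → amide.
–C(=O)–O–C with C on the carbonyl side → ester.
halogen on an sp³ carbon → alkyl halide.
pendant –CH2OH on an sp³ backbone C → alcohol.
pendant –CH2NH2: N on sp³ C, no adjacent C=O → amine.
pendant –CH2OH on an sp³ backbone C → alcohol.
pendant –CONH2: carbonyl C bonded to C and N → amide.
C–N–C with sp³ carbons and no adjacent C=O → amine (secondary).
C–N–C with sp³ carbons and no adjacent C=O → amine (secondary).
C–O–C with sp³ carbons on both sides and no adjacent C=O → ether.
pendant –OC(=O)CH3: an acyloxy group → ester.
–C(=O)NH2: carbonyl C bonded to C and to N → amide (the N is not a separate amine).
Amine appears at: CH(CH2NH2), CH2NHCH2, CH2NHCH2 → 3.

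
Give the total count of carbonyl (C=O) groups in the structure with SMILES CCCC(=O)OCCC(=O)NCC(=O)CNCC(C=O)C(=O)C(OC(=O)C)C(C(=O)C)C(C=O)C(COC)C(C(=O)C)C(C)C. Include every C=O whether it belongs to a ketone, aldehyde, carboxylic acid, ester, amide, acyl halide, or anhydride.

CH2COOCH2: ester, 1 C=O (running total 1).
CH2CONHCH2: amide, 1 C=O (running total 2).
CO: ketone, 1 C=O (running total 3).
CH(CHO): aldehyde, 1 C=O (running total 4).
CO: ketone, 1 C=O (running total 5).
CH(OCOCH3): ester, 1 C=O (running total 6).
CH(COCH3): ketone, 1 C=O (running total 7).
CH(CHO): aldehyde, 1 C=O (running total 8).
CH(COCH3): ketone, 1 C=O (running total 9).

9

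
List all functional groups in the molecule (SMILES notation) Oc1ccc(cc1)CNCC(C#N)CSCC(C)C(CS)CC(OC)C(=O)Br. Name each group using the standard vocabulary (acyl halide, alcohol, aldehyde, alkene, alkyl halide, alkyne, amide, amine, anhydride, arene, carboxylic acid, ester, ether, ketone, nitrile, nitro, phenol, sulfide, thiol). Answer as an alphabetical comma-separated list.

–OH attached directly to an aromatic ring → phenol (not alcohol); the ring itself is an arene.
C–N–C with sp³ carbons and no adjacent C=O → amine (secondary).
pendant –C≡N: nitrile.
C–S–C linkage → sulfide (thioether).
pendant –CH2SH → thiol.
pendant –OCH3: C–O–C with sp³ C, no adjacent C=O → ether.
–C(=O)Br: carbonyl C bonded to C and to a halogen → acyl halide (not alkyl halide).

acyl halide, amine, arene, ether, nitrile, phenol, sulfide, thiol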